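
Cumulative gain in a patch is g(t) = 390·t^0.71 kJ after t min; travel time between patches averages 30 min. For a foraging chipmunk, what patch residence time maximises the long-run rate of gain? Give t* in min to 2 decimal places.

Optimal t* satisfies g'(t*) = g(t*)/(T + t*).
g'(t) = 0.71·390·t^-0.29. Setting 0.71·390·t^-0.29 = 390·t^0.71/(30+t) gives 0.71(30+t) = t, so 0.29·t = 0.71×30.
t* = 0.71×30/0.29 = 73.45 min.

73.45 min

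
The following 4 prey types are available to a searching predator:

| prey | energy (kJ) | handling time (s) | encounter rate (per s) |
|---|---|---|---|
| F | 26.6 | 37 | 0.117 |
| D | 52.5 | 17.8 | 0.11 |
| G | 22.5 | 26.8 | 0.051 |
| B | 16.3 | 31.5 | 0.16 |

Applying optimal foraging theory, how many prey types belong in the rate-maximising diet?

1

Rank by E/h (kJ/s): D 2.95, G 0.84, F 0.719, B 0.517. Include each in turn until the next type's E/h falls below the running intake rate.
Rate on top 1: 1.952. G: 0.84 < 1.952 → exclude; stop.
Optimal diet: D — 1 of 4 types.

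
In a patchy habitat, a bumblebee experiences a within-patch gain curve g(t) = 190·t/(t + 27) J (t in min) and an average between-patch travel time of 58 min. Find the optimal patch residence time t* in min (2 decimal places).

Maximise g(t)/(T+t): set derivative to zero → g'(t)(T+t) = g(t).
g'(t) = 190·27/(t + 27)². Setting 190·27/(t+27)² = 190t/[(t+27)(58+t)] gives 27(58+t) = t(t+27), so t² = 27×58 = 1566.
t* = √1566 = 39.57 min.

39.57 min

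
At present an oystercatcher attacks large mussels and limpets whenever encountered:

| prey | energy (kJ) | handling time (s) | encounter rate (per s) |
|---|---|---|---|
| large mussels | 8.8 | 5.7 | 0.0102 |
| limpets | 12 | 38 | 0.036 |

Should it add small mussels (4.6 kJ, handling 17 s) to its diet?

On large mussels and limpets alone, R = ΣλE/(1+Σλh) = 0.5218/2.426 = 0.2151 kJ/s.
small mussels: E/h = 4.6/17 = 0.2706 kJ/s.
Since 0.2706 > R, including small mussels increases the long-run rate.

Yes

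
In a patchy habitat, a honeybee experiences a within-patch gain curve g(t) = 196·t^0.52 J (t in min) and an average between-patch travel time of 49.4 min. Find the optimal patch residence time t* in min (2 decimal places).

Optimal t* satisfies g'(t*) = g(t*)/(T + t*).
g'(t) = 0.52·196·t^-0.48. Setting 0.52·196·t^-0.48 = 196·t^0.52/(49.4+t) gives 0.52(49.4+t) = t, so 0.48·t = 0.52×49.4.
t* = 0.52×49.4/0.48 = 53.52 min.

53.52 min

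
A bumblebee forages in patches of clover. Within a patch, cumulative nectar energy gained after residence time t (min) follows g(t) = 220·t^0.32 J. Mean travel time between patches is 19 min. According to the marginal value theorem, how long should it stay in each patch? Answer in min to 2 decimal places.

Maximise g(t)/(T+t): set derivative to zero → g'(t)(T+t) = g(t).
g'(t) = 0.32·220·t^-0.68. Setting 0.32·220·t^-0.68 = 220·t^0.32/(19+t) gives 0.32(19+t) = t, so 0.68·t = 0.32×19.
t* = 0.32×19/0.68 = 8.941 min.

8.94 min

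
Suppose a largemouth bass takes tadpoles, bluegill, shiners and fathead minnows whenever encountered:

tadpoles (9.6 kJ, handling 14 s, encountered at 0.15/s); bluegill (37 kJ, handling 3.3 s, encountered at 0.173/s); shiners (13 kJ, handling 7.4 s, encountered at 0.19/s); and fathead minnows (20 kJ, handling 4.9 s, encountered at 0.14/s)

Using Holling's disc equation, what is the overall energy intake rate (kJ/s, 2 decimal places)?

2.28 kJ/s

R = Σλ_iE_i / (1 + Σλ_ih_i)
Numerator: 0.15×9.6 + 0.173×37 + 0.19×13 + 0.14×20 = 13.11
Denominator: 1 + 0.15×14 + 0.173×3.3 + 0.19×7.4 + 0.14×4.9 = 5.763
R = 13.11/5.763 = 2.275 kJ/s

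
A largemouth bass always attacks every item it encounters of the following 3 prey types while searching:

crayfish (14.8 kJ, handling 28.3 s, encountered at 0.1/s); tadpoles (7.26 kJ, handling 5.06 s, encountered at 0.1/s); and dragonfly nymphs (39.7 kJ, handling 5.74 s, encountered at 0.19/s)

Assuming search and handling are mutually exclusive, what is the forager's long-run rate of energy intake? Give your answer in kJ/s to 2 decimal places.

1.80 kJ/s

R = Σλ_iE_i / (1 + Σλ_ih_i)
Numerator: 0.1×14.8 + 0.1×7.26 + 0.19×39.7 = 9.749
Denominator: 1 + 0.1×28.3 + 0.1×5.06 + 0.19×5.74 = 5.427
R = 9.749/5.427 = 1.797 kJ/s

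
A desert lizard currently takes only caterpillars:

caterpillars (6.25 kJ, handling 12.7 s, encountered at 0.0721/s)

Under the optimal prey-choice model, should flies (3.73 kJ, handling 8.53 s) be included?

Yes

Intake rate on the current diet: R = (0.0721×6.25) / (1 + 0.0721×12.7) = 0.4506/1.916 = 0.2352 kJ/s.
Profitability of flies: 3.73/8.53 = 0.4373 kJ/s.
Since 0.4373 > R, including flies increases the long-run rate.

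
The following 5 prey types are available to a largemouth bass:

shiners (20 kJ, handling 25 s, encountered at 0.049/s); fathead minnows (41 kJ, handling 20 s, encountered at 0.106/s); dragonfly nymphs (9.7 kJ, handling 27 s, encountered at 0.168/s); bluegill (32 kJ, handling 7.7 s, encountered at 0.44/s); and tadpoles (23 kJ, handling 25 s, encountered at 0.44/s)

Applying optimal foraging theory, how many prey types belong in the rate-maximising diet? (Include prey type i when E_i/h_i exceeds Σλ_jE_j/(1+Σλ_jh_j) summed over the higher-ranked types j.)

1

E/h in descending order: bluegill 4.16, fathead minnows 2.05, tadpoles 0.92, shiners 0.8, dragonfly nymphs 0.359 kJ/s. The optimal diet is the largest prefix of this list for which every included type satisfies E_i/h_i > R on the types above it.
Rate on top 1: 3.209. fathead minnows: 2.05 < 3.209 → exclude; stop.
Optimal diet: bluegill — 1 of 5 types.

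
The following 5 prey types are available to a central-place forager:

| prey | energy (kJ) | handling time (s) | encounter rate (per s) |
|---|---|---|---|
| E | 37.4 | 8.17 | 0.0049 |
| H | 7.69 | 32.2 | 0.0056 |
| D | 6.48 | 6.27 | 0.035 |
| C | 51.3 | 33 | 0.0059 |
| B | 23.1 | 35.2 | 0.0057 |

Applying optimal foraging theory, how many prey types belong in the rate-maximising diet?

E/h in descending order: E 4.58, C 1.55, D 1.03, B 0.656, H 0.239 kJ/s. The optimal diet is the largest prefix of this list for which every included type satisfies E_i/h_i > R on the types above it.
Rate on top 1: 0.1762. C: 1.55 > 0.1762 → include.
Rate on top 2: 0.3936. D: 1.03 > 0.3936 → include.
Rate on top 3: 0.4901. B: 0.656 > 0.4901 → include.
Rate on top 4: 0.5103. H: 0.239 < 0.5103 → exclude; stop.
Optimal diet: E, C, D, B — 4 of 5 types.

4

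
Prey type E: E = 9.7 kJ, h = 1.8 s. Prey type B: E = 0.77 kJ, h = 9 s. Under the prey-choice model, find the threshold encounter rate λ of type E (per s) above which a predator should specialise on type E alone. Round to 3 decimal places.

0.009 per s

At the threshold, the rate on type E alone equals the profitability of type B: λ·9.7/(1 + λ·1.8) = 0.77/9 = 0.08556.
Rearranging, λ(9.7 − 0.08556×1.8) = 0.08556, so λ = 0.08556/9.546 = 0.008962 per s.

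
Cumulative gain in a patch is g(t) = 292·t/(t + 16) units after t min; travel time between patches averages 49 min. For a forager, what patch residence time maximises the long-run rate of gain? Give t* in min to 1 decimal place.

28.0 min

Maximise g(t)/(T+t): set derivative to zero → g'(t)(T+t) = g(t).
g'(t) = 292·16/(t + 16)². Setting 292·16/(t+16)² = 292t/[(t+16)(49+t)] gives 16(49+t) = t(t+16), so t² = 16×49 = 784.
t* = √784 = 28 min.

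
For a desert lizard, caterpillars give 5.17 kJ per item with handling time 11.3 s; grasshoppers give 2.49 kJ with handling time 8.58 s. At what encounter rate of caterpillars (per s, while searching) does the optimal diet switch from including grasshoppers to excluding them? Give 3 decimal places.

0.153 per s

At the threshold, the rate on caterpillars alone equals the profitability of grasshoppers: λ·5.17/(1 + λ·11.3) = 2.49/8.58 = 0.2902.
Rearranging, λ(5.17 − 0.2902×11.3) = 0.2902, so λ = 0.2902/1.891 = 0.1535 per s.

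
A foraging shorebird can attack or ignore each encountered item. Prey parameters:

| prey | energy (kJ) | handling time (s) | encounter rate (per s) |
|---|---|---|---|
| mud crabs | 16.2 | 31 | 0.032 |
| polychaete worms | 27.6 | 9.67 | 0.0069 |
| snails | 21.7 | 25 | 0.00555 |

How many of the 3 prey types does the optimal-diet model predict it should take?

3

E/h in descending order: polychaete worms 2.85, snails 0.868, mud crabs 0.523 kJ/s. The optimal diet is the largest prefix of this list for which every included type satisfies E_i/h_i > R on the types above it.
Rate on top 1: 0.1785. snails: 0.868 > 0.1785 → include.
Rate on top 2: 0.2579. mud crabs: 0.523 > 0.2579 → include.
Optimal diet: polychaete worms, snails, mud crabs — 3 of 3 types.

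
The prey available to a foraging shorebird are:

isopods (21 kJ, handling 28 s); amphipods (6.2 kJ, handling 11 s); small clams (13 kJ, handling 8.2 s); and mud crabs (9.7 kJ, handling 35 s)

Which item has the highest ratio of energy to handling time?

small clams

Profitability E/h (kJ/s): isopods = 21/28 = 0.75, amphipods = 6.2/11 = 0.564, small clams = 13/8.2 = 1.59, mud crabs = 9.7/35 = 0.277.
Ranked: small clams > isopods > amphipods > mud crabs.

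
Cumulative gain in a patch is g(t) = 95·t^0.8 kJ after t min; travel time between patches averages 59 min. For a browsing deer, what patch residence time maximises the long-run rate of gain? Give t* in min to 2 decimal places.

236.00 min

Optimal t* satisfies g'(t*) = g(t*)/(T + t*).
g'(t) = 0.8·95·t^-0.2. Setting 0.8·95·t^-0.2 = 95·t^0.8/(59+t) gives 0.8(59+t) = t, so 0.20·t = 0.8×59.
t* = 0.8×59/0.20 = 236 min.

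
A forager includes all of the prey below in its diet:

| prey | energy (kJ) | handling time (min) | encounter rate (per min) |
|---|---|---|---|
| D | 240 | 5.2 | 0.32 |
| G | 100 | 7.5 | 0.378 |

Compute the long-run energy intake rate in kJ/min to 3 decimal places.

20.840 kJ/min

R = (0.32×240 + 0.378×100) / (1 + 0.32×5.2 + 0.378×7.5) = 114.6/5.499 = 20.84 kJ/min.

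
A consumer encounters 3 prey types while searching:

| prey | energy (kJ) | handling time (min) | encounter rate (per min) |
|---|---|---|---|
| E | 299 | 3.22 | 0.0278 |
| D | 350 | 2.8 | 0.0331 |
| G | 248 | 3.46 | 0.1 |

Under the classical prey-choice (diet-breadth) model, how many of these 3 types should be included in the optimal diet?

3

Profitabilities (E/h, kJ/min): D 125, E 92.9, G 71.7. Add prey in this order while the next type's profitability exceeds the intake rate on those already taken.
Rate on top 1: 10.6. E: 92.9 > 10.6 → include.
Rate on top 2: 16.83. G: 71.7 > 16.83 → include.
Optimal diet: D, E, G — 3 of 3 types.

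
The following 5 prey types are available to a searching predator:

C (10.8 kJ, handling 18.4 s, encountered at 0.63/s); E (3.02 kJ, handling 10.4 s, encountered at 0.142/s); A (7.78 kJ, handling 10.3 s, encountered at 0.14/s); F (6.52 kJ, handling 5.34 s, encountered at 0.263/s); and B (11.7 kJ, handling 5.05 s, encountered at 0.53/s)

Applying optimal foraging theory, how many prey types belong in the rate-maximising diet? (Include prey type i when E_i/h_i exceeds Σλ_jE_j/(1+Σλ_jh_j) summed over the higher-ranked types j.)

E/h in descending order: B 2.32, F 1.22, A 0.755, C 0.587, E 0.29 kJ/s. The optimal diet is the largest prefix of this list for which every included type satisfies E_i/h_i > R on the types above it.
Rate on top 1: 1.687. F: 1.22 < 1.687 → exclude; stop.
Optimal diet: B — 1 of 5 types.

1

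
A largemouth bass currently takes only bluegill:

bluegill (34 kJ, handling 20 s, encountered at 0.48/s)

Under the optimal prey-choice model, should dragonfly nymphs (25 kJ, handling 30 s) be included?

No

On bluegill alone, R = ΣλE/(1+Σλh) = 16.32/10.6 = 1.54 kJ/s.
dragonfly nymphs: E/h = 25/30 = 0.8333 kJ/s.
0.8333 < 1.54, so adding dragonfly nymphs would lower the average — exclude it.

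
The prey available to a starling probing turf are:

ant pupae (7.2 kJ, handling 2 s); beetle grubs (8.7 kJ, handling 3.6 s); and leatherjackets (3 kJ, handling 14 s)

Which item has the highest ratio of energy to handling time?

ant pupae

Profitability E/h (kJ/s): ant pupae = 7.2/2 = 3.6, beetle grubs = 8.7/3.6 = 2.42, leatherjackets = 3/14 = 0.214.
Ranked: ant pupae > beetle grubs > leatherjackets.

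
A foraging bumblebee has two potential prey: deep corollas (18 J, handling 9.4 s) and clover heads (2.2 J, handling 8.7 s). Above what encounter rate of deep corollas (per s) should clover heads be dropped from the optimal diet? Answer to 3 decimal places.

0.016 per s

The zero-one rule: include clover heads iff E₂/h₂ > λE₁/(1+λh₁). Equality gives the switch point.
λE₁h₂ = E₂ + λE₂h₁ ⇒ λ = E₂/(E₁h₂ − E₂h₁) = 2.2/(156.6 − 20.68) = 0.01619 per s.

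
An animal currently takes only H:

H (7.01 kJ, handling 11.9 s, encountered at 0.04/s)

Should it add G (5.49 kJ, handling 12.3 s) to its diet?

Current rate: (0.04×7.01)/(1 + 0.04×11.9) = 0.19 kJ/s.
Profitability of G: 5.49/12.3 = 0.4463 kJ/s.
Since 0.4463 > R, including G increases the long-run rate.

Yes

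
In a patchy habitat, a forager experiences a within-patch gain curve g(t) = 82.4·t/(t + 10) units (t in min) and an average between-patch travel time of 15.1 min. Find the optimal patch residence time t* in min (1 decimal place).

12.3 min

Maximise g(t)/(T+t): set derivative to zero → g'(t)(T+t) = g(t).
g'(t) = 82.4·10/(t + 10)². Setting 82.4·10/(t+10)² = 82.4t/[(t+10)(15.1+t)] gives 10(15.1+t) = t(t+10), so t² = 10×15.1 = 151.
t* = √151 = 12.29 min.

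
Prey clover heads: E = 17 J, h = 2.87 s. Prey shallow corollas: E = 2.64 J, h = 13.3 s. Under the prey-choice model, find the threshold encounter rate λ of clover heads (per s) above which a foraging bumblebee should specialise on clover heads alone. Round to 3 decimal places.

The zero-one rule: include shallow corollas iff E₂/h₂ > λE₁/(1+λh₁). Equality gives the switch point.
λE₁h₂ = E₂ + λE₂h₁ ⇒ λ = E₂/(E₁h₂ − E₂h₁) = 2.64/(226.1 − 7.577) = 0.01208 per s.

0.012 per s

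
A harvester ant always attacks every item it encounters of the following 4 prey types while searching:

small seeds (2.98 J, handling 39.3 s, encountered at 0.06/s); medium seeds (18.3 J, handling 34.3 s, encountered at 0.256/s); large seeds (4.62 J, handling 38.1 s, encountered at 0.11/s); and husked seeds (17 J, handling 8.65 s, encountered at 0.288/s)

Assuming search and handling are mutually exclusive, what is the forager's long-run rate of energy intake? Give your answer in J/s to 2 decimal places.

0.55 J/s

R = Σλ_iE_i / (1 + Σλ_ih_i)
Numerator: 0.06×2.98 + 0.256×18.3 + 0.11×4.62 + 0.288×17 = 10.27
Denominator: 1 + 0.06×39.3 + 0.256×34.3 + 0.11×38.1 + 0.288×8.65 = 18.82
R = 10.27/18.82 = 0.5456 J/s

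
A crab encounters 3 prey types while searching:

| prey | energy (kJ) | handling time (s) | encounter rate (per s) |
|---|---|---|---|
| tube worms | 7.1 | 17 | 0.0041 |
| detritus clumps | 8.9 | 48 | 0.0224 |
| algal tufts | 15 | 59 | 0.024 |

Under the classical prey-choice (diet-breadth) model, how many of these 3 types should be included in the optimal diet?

3

E/h in descending order: tube worms 0.418, algal tufts 0.254, detritus clumps 0.185 kJ/s. The optimal diet is the largest prefix of this list for which every included type satisfies E_i/h_i > R on the types above it.
Rate on top 1: 0.02721. algal tufts: 0.254 > 0.02721 → include.
Rate on top 2: 0.1565. detritus clumps: 0.185 > 0.1565 → include.
Optimal diet: tube worms, algal tufts, detritus clumps — 3 of 3 types.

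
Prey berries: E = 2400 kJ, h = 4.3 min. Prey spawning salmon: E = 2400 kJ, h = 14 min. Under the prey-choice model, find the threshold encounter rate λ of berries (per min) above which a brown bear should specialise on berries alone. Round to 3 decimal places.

0.103 per min

At the threshold, the rate on berries alone equals the profitability of spawning salmon: λ·2400/(1 + λ·4.3) = 2400/14 = 171.4.
Rearranging, λ(2400 − 171.4×4.3) = 171.4, so λ = 171.4/1663 = 0.1031 per min.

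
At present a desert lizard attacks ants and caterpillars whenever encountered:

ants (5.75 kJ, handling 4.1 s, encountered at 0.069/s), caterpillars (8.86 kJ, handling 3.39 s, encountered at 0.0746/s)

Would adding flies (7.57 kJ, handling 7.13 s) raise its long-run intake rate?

Yes

Intake rate on the current diet: R = (0.069×5.75 + 0.0746×8.86) / (1 + 0.069×4.1 + 0.0746×3.39) = 1.058/1.536 = 0.6887 kJ/s.
flies: E/h = 7.57/7.13 = 1.062 kJ/s.
Since 1.062 > R, including flies increases the long-run rate.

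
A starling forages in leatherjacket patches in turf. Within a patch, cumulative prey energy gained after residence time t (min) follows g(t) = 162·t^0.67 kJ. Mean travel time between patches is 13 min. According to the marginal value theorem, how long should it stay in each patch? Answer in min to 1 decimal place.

By the marginal value theorem, leave when the instantaneous gain rate g'(t) equals the habitat-wide average g(t)/(T + t).
g'(t) = 0.67·162·t^-0.33. Setting 0.67·162·t^-0.33 = 162·t^0.67/(13+t) gives 0.67(13+t) = t, so 0.33·t = 0.67×13.
t* = 0.67×13/0.33 = 26.39 min.

26.4 min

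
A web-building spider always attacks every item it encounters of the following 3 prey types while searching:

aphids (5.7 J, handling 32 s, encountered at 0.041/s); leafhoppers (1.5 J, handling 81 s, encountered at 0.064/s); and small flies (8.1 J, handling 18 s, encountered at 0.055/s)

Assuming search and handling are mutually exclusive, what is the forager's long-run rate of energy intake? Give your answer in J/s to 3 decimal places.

Energy encountered per unit search time: 0.041×5.7 + 0.064×1.5 + 0.055×8.1 = 0.7752 J/s.
Handling time per unit search time: 0.041×32 + 0.064×81 + 0.055×18 = 7.486.
Rate = 0.7752/(1 + 7.486) = 0.09135 J/s.

0.091 J/s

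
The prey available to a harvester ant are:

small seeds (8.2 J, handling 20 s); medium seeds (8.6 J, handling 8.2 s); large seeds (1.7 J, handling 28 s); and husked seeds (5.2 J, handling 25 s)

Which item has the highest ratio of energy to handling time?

medium seeds

Profitability E/h (J/s): small seeds = 8.2/20 = 0.41, medium seeds = 8.6/8.2 = 1.05, large seeds = 1.7/28 = 0.0607, husked seeds = 5.2/25 = 0.208.
Ranked: medium seeds > small seeds > husked seeds > large seeds.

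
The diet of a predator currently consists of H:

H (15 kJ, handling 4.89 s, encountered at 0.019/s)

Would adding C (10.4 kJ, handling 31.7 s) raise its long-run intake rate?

Yes

Intake rate on the current diet: R = (0.019×15) / (1 + 0.019×4.89) = 0.285/1.093 = 0.2608 kJ/s.
C: E/h = 10.4/31.7 = 0.3281 kJ/s.
0.3281 > 0.2608, so adding C raises the average — include it.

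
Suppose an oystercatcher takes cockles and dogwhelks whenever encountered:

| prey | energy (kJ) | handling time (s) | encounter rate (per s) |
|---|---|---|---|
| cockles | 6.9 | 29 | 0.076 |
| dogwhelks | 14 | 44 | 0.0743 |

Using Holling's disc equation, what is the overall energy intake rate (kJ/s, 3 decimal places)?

R = Σλ_iE_i / (1 + Σλ_ih_i)
Numerator: 0.076×6.9 + 0.0743×14 = 1.565
Denominator: 1 + 0.076×29 + 0.0743×44 = 6.473
R = 1.565/6.473 = 0.2417 kJ/s

0.242 kJ/s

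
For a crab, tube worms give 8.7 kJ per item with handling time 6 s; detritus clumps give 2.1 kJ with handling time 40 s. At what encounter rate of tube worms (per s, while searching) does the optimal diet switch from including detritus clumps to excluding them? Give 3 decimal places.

0.006 per s

The zero-one rule: include detritus clumps iff E₂/h₂ > λE₁/(1+λh₁). Equality gives the switch point.
λE₁h₂ = E₂ + λE₂h₁ ⇒ λ = E₂/(E₁h₂ − E₂h₁) = 2.1/(348 − 12.6) = 0.006261 per s.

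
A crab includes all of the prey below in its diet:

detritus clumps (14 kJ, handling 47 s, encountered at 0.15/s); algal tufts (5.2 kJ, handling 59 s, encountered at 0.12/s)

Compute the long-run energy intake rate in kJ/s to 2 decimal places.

0.18 kJ/s

R = Σλ_iE_i / (1 + Σλ_ih_i)
Numerator: 0.15×14 + 0.12×5.2 = 2.724
Denominator: 1 + 0.15×47 + 0.12×59 = 15.13
R = 2.724/15.13 = 0.18 kJ/s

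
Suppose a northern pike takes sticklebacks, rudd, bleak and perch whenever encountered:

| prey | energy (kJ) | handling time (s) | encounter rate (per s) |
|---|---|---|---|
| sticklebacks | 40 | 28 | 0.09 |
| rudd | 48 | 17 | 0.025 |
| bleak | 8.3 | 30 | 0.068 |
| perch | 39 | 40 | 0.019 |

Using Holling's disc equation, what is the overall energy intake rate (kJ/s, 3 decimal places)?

0.905 kJ/s

Energy encountered per unit search time: 0.09×40 + 0.025×48 + 0.068×8.3 + 0.019×39 = 6.105 kJ/s.
Handling time per unit search time: 0.09×28 + 0.025×17 + 0.068×30 + 0.019×40 = 5.745.
Rate = 6.105/(1 + 5.745) = 0.9052 kJ/s.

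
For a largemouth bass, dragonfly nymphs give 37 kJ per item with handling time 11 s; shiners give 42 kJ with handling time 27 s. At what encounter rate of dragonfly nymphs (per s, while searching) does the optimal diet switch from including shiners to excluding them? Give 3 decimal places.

0.078 per s

Drop shiners once their profitability E₂/h₂ falls below the rate achievable on dragonfly nymphs alone: E₂/h₂ = λE₁/(1 + λh₁).
Solve for λ: λE₁h₂ = E₂(1 + λh₁) → λ(E₁h₂ − E₂h₁) = E₂ → λ = E₂/(E₁h₂ − E₂h₁).
λ = 42/(37×27 − 42×11) = 42/537 = 0.07821 per s.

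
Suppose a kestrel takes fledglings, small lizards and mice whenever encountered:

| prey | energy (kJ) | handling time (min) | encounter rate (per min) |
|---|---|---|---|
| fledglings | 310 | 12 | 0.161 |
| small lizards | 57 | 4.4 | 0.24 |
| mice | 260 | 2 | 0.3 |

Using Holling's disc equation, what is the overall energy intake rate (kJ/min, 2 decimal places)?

Energy encountered per unit search time: 0.161×310 + 0.24×57 + 0.3×260 = 141.6 kJ/min.
Handling time per unit search time: 0.161×12 + 0.24×4.4 + 0.3×2 = 3.588.
Rate = 141.6/(1 + 3.588) = 30.86 kJ/min.

30.86 kJ/min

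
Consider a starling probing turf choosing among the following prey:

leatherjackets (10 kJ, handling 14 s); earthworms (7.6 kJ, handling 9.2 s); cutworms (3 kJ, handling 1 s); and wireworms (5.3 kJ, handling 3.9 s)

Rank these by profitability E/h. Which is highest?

Profitability E/h (kJ/s): leatherjackets = 10/14 = 0.714, earthworms = 7.6/9.2 = 0.826, cutworms = 3/1 = 3, wireworms = 5.3/3.9 = 1.36.
Ranked: cutworms > wireworms > earthworms > leatherjackets.

cutworms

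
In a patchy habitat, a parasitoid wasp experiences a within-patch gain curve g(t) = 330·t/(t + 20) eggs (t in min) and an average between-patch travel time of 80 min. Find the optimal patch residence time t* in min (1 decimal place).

40.0 min

Optimal t* satisfies g'(t*) = g(t*)/(T + t*).
g'(t) = 330·20/(t + 20)². Setting 330·20/(t+20)² = 330t/[(t+20)(80+t)] gives 20(80+t) = t(t+20), so t² = 20×80 = 1600.
t* = √1600 = 40 min.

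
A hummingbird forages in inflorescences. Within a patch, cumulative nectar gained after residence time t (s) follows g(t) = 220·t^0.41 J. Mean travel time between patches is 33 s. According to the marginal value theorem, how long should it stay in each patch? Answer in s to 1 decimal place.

Optimal t* satisfies g'(t*) = g(t*)/(T + t*).
g'(t) = 0.41·220·t^-0.59. Setting 0.41·220·t^-0.59 = 220·t^0.41/(33+t) gives 0.41(33+t) = t, so 0.59·t = 0.41×33.
t* = 0.41×33/0.59 = 22.93 s.

22.9 s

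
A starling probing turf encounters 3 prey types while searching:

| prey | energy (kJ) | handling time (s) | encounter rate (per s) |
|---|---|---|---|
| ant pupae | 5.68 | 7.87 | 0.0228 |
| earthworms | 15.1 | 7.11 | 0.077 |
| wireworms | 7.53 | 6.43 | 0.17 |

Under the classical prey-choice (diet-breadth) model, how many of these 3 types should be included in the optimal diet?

2

E/h in descending order: earthworms 2.12, wireworms 1.17, ant pupae 0.722 kJ/s. The optimal diet is the largest prefix of this list for which every included type satisfies E_i/h_i > R on the types above it.
Rate on top 1: 0.7514. wireworms: 1.17 > 0.7514 → include.
Rate on top 2: 0.9251. ant pupae: 0.722 < 0.9251 → exclude; stop.
Optimal diet: earthworms, wireworms — 2 of 3 types.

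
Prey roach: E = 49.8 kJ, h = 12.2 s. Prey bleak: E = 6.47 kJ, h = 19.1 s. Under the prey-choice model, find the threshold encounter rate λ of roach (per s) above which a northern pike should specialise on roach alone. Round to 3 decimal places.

0.007 per s

The zero-one rule: include bleak iff E₂/h₂ > λE₁/(1+λh₁). Equality gives the switch point.
λE₁h₂ = E₂ + λE₂h₁ ⇒ λ = E₂/(E₁h₂ − E₂h₁) = 6.47/(951.2 − 78.93) = 0.007418 per s.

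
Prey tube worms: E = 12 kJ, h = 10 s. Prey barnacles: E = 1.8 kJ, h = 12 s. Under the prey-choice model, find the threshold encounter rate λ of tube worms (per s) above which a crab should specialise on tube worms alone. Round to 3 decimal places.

0.014 per s

At the threshold, the rate on tube worms alone equals the profitability of barnacles: λ·12/(1 + λ·10) = 1.8/12 = 0.15.
Rearranging, λ(12 − 0.15×10) = 0.15, so λ = 0.15/10.5 = 0.01429 per s.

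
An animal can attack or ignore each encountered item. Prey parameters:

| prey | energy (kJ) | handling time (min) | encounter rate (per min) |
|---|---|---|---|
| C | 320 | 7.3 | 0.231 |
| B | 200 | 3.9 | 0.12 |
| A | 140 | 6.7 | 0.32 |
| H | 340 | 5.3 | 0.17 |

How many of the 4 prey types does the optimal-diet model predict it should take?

Profitabilities (E/h, kJ/min): H 64.2, B 51.3, C 43.8, A 20.9. Add prey in this order while the next type's profitability exceeds the intake rate on those already taken.
Rate on top 1: 30.41. B: 51.3 > 30.41 → include.
Rate on top 2: 34.53. C: 43.8 > 34.53 → include.
Rate on top 3: 38.4. A: 20.9 < 38.4 → exclude; stop.
Optimal diet: H, B, C — 3 of 4 types.

3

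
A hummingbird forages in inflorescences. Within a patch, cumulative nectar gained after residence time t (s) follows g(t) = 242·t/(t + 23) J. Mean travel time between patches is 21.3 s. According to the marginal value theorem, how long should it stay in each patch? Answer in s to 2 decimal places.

22.13 s

By the marginal value theorem, leave when the instantaneous gain rate g'(t) equals the habitat-wide average g(t)/(T + t).
g'(t) = 242·23/(t + 23)². Setting 242·23/(t+23)² = 242t/[(t+23)(21.3+t)] gives 23(21.3+t) = t(t+23), so t² = 23×21.3 = 489.9.
t* = √489.9 = 22.13 s.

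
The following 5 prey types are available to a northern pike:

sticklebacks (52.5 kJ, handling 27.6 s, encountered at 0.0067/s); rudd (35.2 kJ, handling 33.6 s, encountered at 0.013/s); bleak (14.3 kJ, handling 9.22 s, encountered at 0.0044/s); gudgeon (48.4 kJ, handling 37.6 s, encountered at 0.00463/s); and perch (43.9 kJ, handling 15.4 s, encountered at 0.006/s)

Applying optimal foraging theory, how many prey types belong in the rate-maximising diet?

Profitabilities (E/h, kJ/s): perch 2.85, sticklebacks 1.9, bleak 1.55, gudgeon 1.29, rudd 1.05. Add prey in this order while the next type's profitability exceeds the intake rate on those already taken.
Rate on top 1: 0.2411. sticklebacks: 1.9 > 0.2411 → include.
Rate on top 2: 0.4816. bleak: 1.55 > 0.4816 → include.
Rate on top 3: 0.5145. gudgeon: 1.29 > 0.5145 → include.
Rate on top 4: 0.6047. rudd: 1.05 > 0.6047 → include.
Optimal diet: perch, sticklebacks, bleak, gudgeon, rudd — 5 of 5 types.

5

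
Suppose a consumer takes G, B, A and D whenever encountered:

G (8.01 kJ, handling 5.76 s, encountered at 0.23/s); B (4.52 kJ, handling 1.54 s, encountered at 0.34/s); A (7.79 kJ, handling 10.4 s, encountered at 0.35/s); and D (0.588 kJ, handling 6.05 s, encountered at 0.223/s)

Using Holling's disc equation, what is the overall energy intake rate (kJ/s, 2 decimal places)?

0.80 kJ/s

Energy encountered per unit search time: 0.23×8.01 + 0.34×4.52 + 0.35×7.79 + 0.223×0.588 = 6.237 kJ/s.
Handling time per unit search time: 0.23×5.76 + 0.34×1.54 + 0.35×10.4 + 0.223×6.05 = 6.838.
Rate = 6.237/(1 + 6.838) = 0.7957 kJ/s.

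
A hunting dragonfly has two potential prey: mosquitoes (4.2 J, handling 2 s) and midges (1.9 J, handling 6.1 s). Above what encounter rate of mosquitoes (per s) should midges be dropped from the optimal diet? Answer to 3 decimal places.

0.087 per s

At the threshold, the rate on mosquitoes alone equals the profitability of midges: λ·4.2/(1 + λ·2) = 1.9/6.1 = 0.3115.
Rearranging, λ(4.2 − 0.3115×2) = 0.3115, so λ = 0.3115/3.577 = 0.08708 per s.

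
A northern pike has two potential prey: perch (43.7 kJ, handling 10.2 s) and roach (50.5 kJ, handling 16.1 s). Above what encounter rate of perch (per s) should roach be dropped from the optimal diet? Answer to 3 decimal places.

0.268 per s

Drop roach once their profitability E₂/h₂ falls below the rate achievable on perch alone: E₂/h₂ = λE₁/(1 + λh₁).
Solve for λ: λE₁h₂ = E₂(1 + λh₁) → λ(E₁h₂ − E₂h₁) = E₂ → λ = E₂/(E₁h₂ − E₂h₁).
λ = 50.5/(43.7×16.1 − 50.5×10.2) = 50.5/188.5 = 0.2679 per s.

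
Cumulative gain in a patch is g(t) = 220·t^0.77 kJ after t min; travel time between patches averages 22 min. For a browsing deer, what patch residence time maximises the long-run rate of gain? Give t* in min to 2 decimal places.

73.65 min

Maximise g(t)/(T+t): set derivative to zero → g'(t)(T+t) = g(t).
g'(t) = 0.77·220·t^-0.23. Setting 0.77·220·t^-0.23 = 220·t^0.77/(22+t) gives 0.77(22+t) = t, so 0.23·t = 0.77×22.
t* = 0.77×22/0.23 = 73.65 min.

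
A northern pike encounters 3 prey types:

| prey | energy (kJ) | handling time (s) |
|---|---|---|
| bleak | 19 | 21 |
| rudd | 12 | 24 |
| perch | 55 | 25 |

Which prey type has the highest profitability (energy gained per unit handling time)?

perch

In descending order of E/h:
perch: 55/25 = 2.2 kJ/s
bleak: 19/21 = 0.905 kJ/s
rudd: 12/24 = 0.5 kJ/s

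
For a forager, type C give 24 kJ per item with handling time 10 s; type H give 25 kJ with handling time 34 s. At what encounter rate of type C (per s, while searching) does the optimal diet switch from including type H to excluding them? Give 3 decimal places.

Drop type H once their profitability E₂/h₂ falls below the rate achievable on type C alone: E₂/h₂ = λE₁/(1 + λh₁).
Solve for λ: λE₁h₂ = E₂(1 + λh₁) → λ(E₁h₂ − E₂h₁) = E₂ → λ = E₂/(E₁h₂ − E₂h₁).
λ = 25/(24×34 − 25×10) = 25/566 = 0.04417 per s.

0.044 per s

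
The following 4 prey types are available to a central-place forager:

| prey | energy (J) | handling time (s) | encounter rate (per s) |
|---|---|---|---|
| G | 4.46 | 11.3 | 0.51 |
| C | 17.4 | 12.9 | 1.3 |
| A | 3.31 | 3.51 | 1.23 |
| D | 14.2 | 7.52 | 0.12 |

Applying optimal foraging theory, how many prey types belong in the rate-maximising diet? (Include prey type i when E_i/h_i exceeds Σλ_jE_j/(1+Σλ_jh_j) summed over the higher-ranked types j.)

Profitabilities (E/h, J/s): D 1.89, C 1.35, A 0.943, G 0.395. Add prey in this order while the next type's profitability exceeds the intake rate on those already taken.
Rate on top 1: 0.8957. C: 1.35 > 0.8957 → include.
Rate on top 2: 1.303. A: 0.943 < 1.303 → exclude; stop.
Optimal diet: D, C — 2 of 4 types.

2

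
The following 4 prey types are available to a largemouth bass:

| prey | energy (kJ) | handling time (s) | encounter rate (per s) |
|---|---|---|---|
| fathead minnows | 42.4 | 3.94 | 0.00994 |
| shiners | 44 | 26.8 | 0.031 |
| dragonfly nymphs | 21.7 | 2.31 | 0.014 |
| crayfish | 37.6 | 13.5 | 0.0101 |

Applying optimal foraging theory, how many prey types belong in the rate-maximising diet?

Profitabilities (E/h, kJ/s): fathead minnows 10.8, dragonfly nymphs 9.39, crayfish 2.79, shiners 1.64. Add prey in this order while the next type's profitability exceeds the intake rate on those already taken.
Rate on top 1: 0.4056. dragonfly nymphs: 9.39 > 0.4056 → include.
Rate on top 2: 0.6769. crayfish: 2.79 > 0.6769 → include.
Rate on top 3: 0.9149. shiners: 1.64 > 0.9149 → include.
Optimal diet: fathead minnows, dragonfly nymphs, crayfish, shiners — 4 of 4 types.

4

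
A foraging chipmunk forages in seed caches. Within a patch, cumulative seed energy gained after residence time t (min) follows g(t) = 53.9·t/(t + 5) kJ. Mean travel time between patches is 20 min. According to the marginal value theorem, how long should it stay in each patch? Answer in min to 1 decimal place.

10.0 min

By the marginal value theorem, leave when the instantaneous gain rate g'(t) equals the habitat-wide average g(t)/(T + t).
g'(t) = 53.9·5/(t + 5)². Setting 53.9·5/(t+5)² = 53.9t/[(t+5)(20+t)] gives 5(20+t) = t(t+5), so t² = 5×20 = 100.
t* = √100 = 10 min.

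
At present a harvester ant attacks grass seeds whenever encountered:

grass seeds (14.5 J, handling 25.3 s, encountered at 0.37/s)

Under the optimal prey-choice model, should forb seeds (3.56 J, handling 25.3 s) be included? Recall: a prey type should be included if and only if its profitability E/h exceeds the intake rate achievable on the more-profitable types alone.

No

On grass seeds alone, R = ΣλE/(1+Σλh) = 5.365/10.36 = 0.5178 J/s.
forb seeds: E/h = 3.56/25.3 = 0.1407 J/s.
Since 0.1407 < R, time spent handling forb seeds is better spent searching.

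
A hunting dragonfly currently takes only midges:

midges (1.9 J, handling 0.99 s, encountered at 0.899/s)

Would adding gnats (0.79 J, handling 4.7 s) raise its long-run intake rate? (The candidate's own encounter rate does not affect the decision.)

No

Intake rate on the current diet: R = (0.899×1.9) / (1 + 0.899×0.99) = 1.708/1.89 = 0.9038 J/s.
Profitability of gnats: 0.79/4.7 = 0.1681 J/s.
0.1681 < 0.9038, so adding gnats would lower the average — exclude it.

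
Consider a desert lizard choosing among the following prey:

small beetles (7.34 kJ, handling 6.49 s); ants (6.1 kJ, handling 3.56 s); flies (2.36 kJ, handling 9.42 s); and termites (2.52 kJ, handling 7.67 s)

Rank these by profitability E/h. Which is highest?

ants

In descending order of E/h:
ants: 6.1/3.56 = 1.71 kJ/s
small beetles: 7.34/6.49 = 1.13 kJ/s
termites: 2.52/7.67 = 0.329 kJ/s
flies: 2.36/9.42 = 0.251 kJ/s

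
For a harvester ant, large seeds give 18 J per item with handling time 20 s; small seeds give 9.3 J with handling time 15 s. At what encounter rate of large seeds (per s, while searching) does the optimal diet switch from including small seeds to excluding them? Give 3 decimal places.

Drop small seeds once their profitability E₂/h₂ falls below the rate achievable on large seeds alone: E₂/h₂ = λE₁/(1 + λh₁).
Solve for λ: λE₁h₂ = E₂(1 + λh₁) → λ(E₁h₂ − E₂h₁) = E₂ → λ = E₂/(E₁h₂ − E₂h₁).
λ = 9.3/(18×15 − 9.3×20) = 9.3/84 = 0.1107 per s.

0.111 per s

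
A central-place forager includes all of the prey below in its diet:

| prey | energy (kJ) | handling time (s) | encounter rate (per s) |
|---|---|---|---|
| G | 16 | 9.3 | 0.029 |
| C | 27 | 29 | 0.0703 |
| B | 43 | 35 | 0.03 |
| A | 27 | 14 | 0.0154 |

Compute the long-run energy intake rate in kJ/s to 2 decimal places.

0.89 kJ/s

Energy encountered per unit search time: 0.029×16 + 0.0703×27 + 0.03×43 + 0.0154×27 = 4.068 kJ/s.
Handling time per unit search time: 0.029×9.3 + 0.0703×29 + 0.03×35 + 0.0154×14 = 3.574.
Rate = 4.068/(1 + 3.574) = 0.8894 kJ/s.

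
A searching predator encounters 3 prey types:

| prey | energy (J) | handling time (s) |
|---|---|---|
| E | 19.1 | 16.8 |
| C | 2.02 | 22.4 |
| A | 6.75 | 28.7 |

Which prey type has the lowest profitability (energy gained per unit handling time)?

Profitability E/h (J/s): E = 19.1/16.8 = 1.14, C = 2.02/22.4 = 0.0902, A = 6.75/28.7 = 0.235.
Ranked: E > A > C.

C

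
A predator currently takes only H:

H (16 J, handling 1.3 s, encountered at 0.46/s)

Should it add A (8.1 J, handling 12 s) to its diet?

No

On H alone, R = ΣλE/(1+Σλh) = 7.36/1.598 = 4.606 J/s.
Profitability of A: 8.1/12 = 0.675 J/s.
Since 0.675 < R, time spent handling A is better spent searching.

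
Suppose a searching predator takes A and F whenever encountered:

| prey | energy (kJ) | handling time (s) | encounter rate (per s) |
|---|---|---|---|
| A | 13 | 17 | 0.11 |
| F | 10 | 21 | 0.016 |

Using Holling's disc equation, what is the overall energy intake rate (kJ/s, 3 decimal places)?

0.496 kJ/s

R = (0.11×13 + 0.016×10) / (1 + 0.11×17 + 0.016×21) = 1.59/3.206 = 0.4959 kJ/s.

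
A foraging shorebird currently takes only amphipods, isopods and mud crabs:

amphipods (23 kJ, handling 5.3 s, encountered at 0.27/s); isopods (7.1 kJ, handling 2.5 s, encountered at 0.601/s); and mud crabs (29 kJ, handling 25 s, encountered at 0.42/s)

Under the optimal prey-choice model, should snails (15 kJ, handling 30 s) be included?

No

On amphipods, isopods and mud crabs alone, R = ΣλE/(1+Σλh) = 22.66/14.43 = 1.57 kJ/s.
snails: E/h = 15/30 = 0.5 kJ/s.
Since 0.5 < R, time spent handling snails is better spent searching.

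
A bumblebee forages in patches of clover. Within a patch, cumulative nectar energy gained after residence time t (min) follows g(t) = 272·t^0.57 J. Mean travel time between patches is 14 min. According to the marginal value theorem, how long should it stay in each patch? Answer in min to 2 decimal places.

Optimal t* satisfies g'(t*) = g(t*)/(T + t*).
g'(t) = 0.57·272·t^-0.43. Setting 0.57·272·t^-0.43 = 272·t^0.57/(14+t) gives 0.57(14+t) = t, so 0.43·t = 0.57×14.
t* = 0.57×14/0.43 = 18.56 min.

18.56 min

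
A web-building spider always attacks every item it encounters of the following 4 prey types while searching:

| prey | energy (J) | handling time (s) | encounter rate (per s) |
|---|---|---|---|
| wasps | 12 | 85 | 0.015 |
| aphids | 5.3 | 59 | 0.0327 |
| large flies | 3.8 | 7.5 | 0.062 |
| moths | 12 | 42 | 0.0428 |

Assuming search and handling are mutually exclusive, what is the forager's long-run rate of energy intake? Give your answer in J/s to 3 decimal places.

0.170 J/s

R = (0.015×12 + 0.0327×5.3 + 0.062×3.8 + 0.0428×12) / (1 + 0.015×85 + 0.0327×59 + 0.062×7.5 + 0.0428×42) = 1.103/6.467 = 0.1705 J/s.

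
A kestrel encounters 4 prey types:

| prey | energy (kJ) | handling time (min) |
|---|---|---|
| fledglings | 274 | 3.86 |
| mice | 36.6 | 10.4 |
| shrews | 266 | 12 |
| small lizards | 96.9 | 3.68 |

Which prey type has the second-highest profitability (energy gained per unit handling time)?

small lizards

In descending order of E/h:
fledglings: 274/3.86 = 71 kJ/min
small lizards: 96.9/3.68 = 26.3 kJ/min
shrews: 266/12 = 22.2 kJ/min
mice: 36.6/10.4 = 3.52 kJ/min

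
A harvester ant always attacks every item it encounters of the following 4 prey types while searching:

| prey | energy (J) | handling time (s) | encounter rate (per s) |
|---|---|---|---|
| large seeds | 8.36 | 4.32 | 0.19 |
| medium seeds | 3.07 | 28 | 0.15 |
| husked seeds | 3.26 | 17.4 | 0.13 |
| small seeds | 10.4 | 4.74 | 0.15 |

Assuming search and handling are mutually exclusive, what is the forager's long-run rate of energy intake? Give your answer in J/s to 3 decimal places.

Energy encountered per unit search time: 0.19×8.36 + 0.15×3.07 + 0.13×3.26 + 0.15×10.4 = 4.033 J/s.
Handling time per unit search time: 0.19×4.32 + 0.15×28 + 0.13×17.4 + 0.15×4.74 = 7.994.
Rate = 4.033/(1 + 7.994) = 0.4484 J/s.

0.448 J/s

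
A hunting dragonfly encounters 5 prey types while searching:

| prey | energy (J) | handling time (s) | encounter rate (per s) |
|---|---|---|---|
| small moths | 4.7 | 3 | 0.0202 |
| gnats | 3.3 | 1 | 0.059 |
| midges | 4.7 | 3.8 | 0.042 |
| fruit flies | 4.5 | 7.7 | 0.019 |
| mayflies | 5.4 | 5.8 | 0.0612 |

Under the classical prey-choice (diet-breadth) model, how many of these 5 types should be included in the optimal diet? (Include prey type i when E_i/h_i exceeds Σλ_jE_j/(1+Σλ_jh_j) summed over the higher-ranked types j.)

5

E/h in descending order: gnats 3.3, small moths 1.57, midges 1.24, mayflies 0.931, fruit flies 0.584 J/s. The optimal diet is the largest prefix of this list for which every included type satisfies E_i/h_i > R on the types above it.
Rate on top 1: 0.1839. small moths: 1.57 > 0.1839 → include.
Rate on top 2: 0.2587. midges: 1.24 > 0.2587 → include.
Rate on top 3: 0.3807. mayflies: 0.931 > 0.3807 → include.
Rate on top 4: 0.5003. fruit flies: 0.584 > 0.5003 → include.
Optimal diet: gnats, small moths, midges, mayflies, fruit flies — 5 of 5 types.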